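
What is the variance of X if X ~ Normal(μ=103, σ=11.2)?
125.4400

We have X ~ Normal(μ=103, σ=11.2).

For a Normal distribution with μ=103, σ=11.2:
Var(X) = 125.4400

The variance measures the spread of the distribution around the mean.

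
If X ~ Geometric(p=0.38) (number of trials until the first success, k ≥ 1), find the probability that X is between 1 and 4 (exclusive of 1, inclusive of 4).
0.472237

We have X ~ Geometric(p=0.38) (number of trials until the first success, k ≥ 1).

To find P(1 < X ≤ 4), we use:
P(1 < X ≤ 4) = P(X ≤ 4) - P(X ≤ 1)
                 = F(4) - F(1)
                 = 0.852237 - 0.380000
                 = 0.472237

So there's approximately a 47.2% chance that X falls in this range.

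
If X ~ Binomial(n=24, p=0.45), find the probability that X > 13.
0.134133

We have X ~ Binomial(n=24, p=0.45).

P(X > 13) = 1 - P(X ≤ 13)
                = 1 - F(13)
                = 1 - 0.865867
                = 0.134133

So there's approximately a 13.4% chance that X exceeds 13.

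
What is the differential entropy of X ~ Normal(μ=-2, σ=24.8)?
4.6298 nats

We have X ~ Normal(μ=-2, σ=24.8).

The differential entropy measures the uncertainty or information content of the distribution.

For a Normal distribution with μ=-2, σ=24.8:
h(X) = 4.6298 nats

(In bits, this would be 6.6794 bits.)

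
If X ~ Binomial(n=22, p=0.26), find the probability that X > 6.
0.340288

We have X ~ Binomial(n=22, p=0.26).

P(X > 6) = 1 - P(X ≤ 6)
                = 1 - F(6)
                = 1 - 0.659712
                = 0.340288

So there's approximately a 34.0% chance that X exceeds 6.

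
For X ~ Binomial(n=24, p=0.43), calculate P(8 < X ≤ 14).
0.728724

We have X ~ Binomial(n=24, p=0.43).

To find P(8 < X ≤ 14), we use:
P(8 < X ≤ 14) = P(X ≤ 14) - P(X ≤ 8)
                 = F(14) - F(8)
                 = 0.956941 - 0.228217
                 = 0.728724

So there's approximately a 72.9% chance that X falls in this range.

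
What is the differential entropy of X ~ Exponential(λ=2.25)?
0.1891 nats

We have X ~ Exponential(λ=2.25).

The differential entropy measures the uncertainty or information content of the distribution.

For an Exponential distribution with λ=2.25:
h(X) = 0.1891 nats

(In bits, this would be 0.2728 bits.)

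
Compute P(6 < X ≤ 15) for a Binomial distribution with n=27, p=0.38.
0.915270

We have X ~ Binomial(n=27, p=0.38).

To find P(6 < X ≤ 15), we use:
P(6 < X ≤ 15) = P(X ≤ 15) - P(X ≤ 6)
                 = F(15) - F(6)
                 = 0.979701 - 0.064431
                 = 0.915270

So there's approximately a 91.5% chance that X falls in this range.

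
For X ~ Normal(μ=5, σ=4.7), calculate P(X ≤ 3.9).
0.407476

We have X ~ Normal(μ=5, σ=4.7).

The CDF gives us P(X ≤ k).

Using the CDF:
P(X ≤ 3.9) = 0.407476

This means there's approximately a 40.7% chance that X is at most 3.9.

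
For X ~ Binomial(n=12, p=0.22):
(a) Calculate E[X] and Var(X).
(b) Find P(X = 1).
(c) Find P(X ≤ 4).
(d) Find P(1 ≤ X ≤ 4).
(a) E[X] = 2.6400, Var(X) = 2.0592
(b) P(X = 1) = 0.171650
(c) P(X ≤ 4) = 0.897864
(d) P(1 ≤ X ≤ 4) = 0.847149

We have X ~ Binomial(n=12, p=0.22).

(a) Moments:
E[X] = 2.6400
Var(X) = 2.0592
σ = √Var(X) = 1.4350

(b) Point probability using PMF:
P(X = 1) = 0.171650

(c) Cumulative probability using CDF:
P(X ≤ 4) = F(4) = 0.897864

(d) Range probability:
P(1 ≤ X ≤ 4) = P(X ≤ 4) - P(X ≤ 0)
                   = F(4) - F(0)
                   = 0.897864 - 0.050715
                   = 0.847149

This means approximately 84.7% of outcomes fall in the interval [1, 4].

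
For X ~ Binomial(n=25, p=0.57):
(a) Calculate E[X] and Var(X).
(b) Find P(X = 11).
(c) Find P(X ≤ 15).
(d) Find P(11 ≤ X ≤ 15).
(a) E[X] = 14.2500, Var(X) = 6.1275
(b) P(X = 11) = 0.067962
(c) P(X ≤ 15) = 0.690189
(d) P(11 ≤ X ≤ 15) = 0.624572

We have X ~ Binomial(n=25, p=0.57).

(a) Moments:
E[X] = 14.2500
Var(X) = 6.1275
σ = √Var(X) = 2.4754

(b) Point probability using PMF:
P(X = 11) = 0.067962

(c) Cumulative probability using CDF:
P(X ≤ 15) = F(15) = 0.690189

(d) Range probability:
P(11 ≤ X ≤ 15) = P(X ≤ 15) - P(X ≤ 10)
                   = F(15) - F(10)
                   = 0.690189 - 0.065618
                   = 0.624572

This means approximately 62.5% of outcomes fall in the interval [11, 15].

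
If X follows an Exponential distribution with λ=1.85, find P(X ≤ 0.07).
0.121465

We have X ~ Exponential(λ=1.85).

The CDF gives us P(X ≤ k).

Using the CDF:
P(X ≤ 0.07) = 0.121465

This means there's approximately a 12.1% chance that X is at most 0.07.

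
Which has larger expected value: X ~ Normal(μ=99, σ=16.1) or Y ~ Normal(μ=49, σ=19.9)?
X has larger mean (99.0000 > 49.0000)

Compute the expected value for each distribution:

X ~ Normal(μ=99, σ=16.1):
E[X] = 99.0000

Y ~ Normal(μ=49, σ=19.9):
E[Y] = 49.0000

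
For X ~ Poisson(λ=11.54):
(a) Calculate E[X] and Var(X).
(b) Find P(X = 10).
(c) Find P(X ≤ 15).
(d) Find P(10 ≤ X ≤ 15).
(a) E[X] = 11.5400, Var(X) = 11.5400
(b) P(X = 10) = 0.112341
(c) P(X ≤ 15) = 0.875758
(d) P(10 ≤ X ≤ 15) = 0.590875

We have X ~ Poisson(λ=11.54).

(a) Moments:
E[X] = 11.5400
Var(X) = 11.5400
σ = √Var(X) = 3.3971

(b) Point probability using PMF:
P(X = 10) = 0.112341

(c) Cumulative probability using CDF:
P(X ≤ 15) = F(15) = 0.875758

(d) Range probability:
P(10 ≤ X ≤ 15) = P(X ≤ 15) - P(X ≤ 9)
                   = F(15) - F(9)
                   = 0.875758 - 0.284883
                   = 0.590875

This means approximately 59.1% of outcomes fall in the interval [10, 15].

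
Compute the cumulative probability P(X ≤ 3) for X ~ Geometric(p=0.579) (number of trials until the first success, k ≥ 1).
0.925382

We have X ~ Geometric(p=0.579) (number of trials until the first success, k ≥ 1).

The CDF gives us P(X ≤ k).

Using the CDF:
P(X ≤ 3) = 0.925382

This means there's approximately a 92.5% chance that X is at most 3.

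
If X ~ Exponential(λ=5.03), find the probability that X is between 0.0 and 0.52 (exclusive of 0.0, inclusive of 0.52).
0.926876

We have X ~ Exponential(λ=5.03).

To find P(0.0 < X ≤ 0.52), we use:
P(0.0 < X ≤ 0.52) = P(X ≤ 0.52) - P(X ≤ 0.0)
                 = F(0.52) - F(0.0)
                 = 0.926876 - 0.000000
                 = 0.926876

So there's approximately a 92.7% chance that X falls in this range.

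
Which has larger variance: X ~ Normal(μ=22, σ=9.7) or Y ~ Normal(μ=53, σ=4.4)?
X has larger variance (94.0900 > 19.3600)

Compute the variance for each distribution:

X ~ Normal(μ=22, σ=9.7):
Var(X) = 94.0900

Y ~ Normal(μ=53, σ=4.4):
Var(Y) = 19.3600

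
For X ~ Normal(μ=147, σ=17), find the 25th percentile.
135.5337

We have X ~ Normal(μ=147, σ=17).

We want to find x such that P(X ≤ x) = 0.25.

This is the 25th percentile, which means 25% of values fall below this point.

Using the inverse CDF (quantile function):
x = F⁻¹(0.25) = 135.5337

Verification: P(X ≤ 135.5337) = 0.25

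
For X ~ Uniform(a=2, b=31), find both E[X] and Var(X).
E[X] = 16.5000, Var(X) = 70.0833

We have X ~ Uniform(a=2, b=31).

For a Uniform distribution with a=2, b=31:

Expected value:
E[X] = 16.5000

Variance:
Var(X) = 70.0833

Standard deviation:
σ = √Var(X) = 8.3716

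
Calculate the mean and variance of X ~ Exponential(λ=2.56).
E[X] = 0.3906, Var(X) = 0.1526

We have X ~ Exponential(λ=2.56).

For an Exponential distribution with λ=2.56:

Expected value:
E[X] = 0.3906

Variance:
Var(X) = 0.1526

Standard deviation:
σ = √Var(X) = 0.3906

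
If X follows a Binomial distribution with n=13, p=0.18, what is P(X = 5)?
0.049711

We have X ~ Binomial(n=13, p=0.18).

For a Binomial distribution, the PMF gives us the probability of each outcome.

Using the PMF formula:
P(X = 5) = 0.049711

Rounded to 4 decimal places: 0.0497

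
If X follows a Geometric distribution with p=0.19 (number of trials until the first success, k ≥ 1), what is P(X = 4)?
0.100974

We have X ~ Geometric(p=0.19) (number of trials until the first success, k ≥ 1).

For a Geometric distribution, the PMF gives us the probability of each outcome.

Using the PMF formula:
P(X = 4) = 0.100974

Rounded to 4 decimal places: 0.1010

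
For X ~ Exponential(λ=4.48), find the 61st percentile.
0.2102

We have X ~ Exponential(λ=4.48).

We want to find x such that P(X ≤ x) = 0.61.

This is the 61st percentile, which means 61% of values fall below this point.

Using the inverse CDF (quantile function):
x = F⁻¹(0.61) = 0.2102

Verification: P(X ≤ 0.2102) = 0.61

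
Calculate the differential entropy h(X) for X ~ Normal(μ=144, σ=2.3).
2.2518 nats

We have X ~ Normal(μ=144, σ=2.3).

The differential entropy measures the uncertainty or information content of the distribution.

For a Normal distribution with μ=144, σ=2.3:
h(X) = 2.2518 nats

(In bits, this would be 3.2487 bits.)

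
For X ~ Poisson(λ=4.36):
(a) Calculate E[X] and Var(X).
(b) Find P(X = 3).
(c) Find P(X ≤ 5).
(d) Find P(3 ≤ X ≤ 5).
(a) E[X] = 4.3600, Var(X) = 4.3600
(b) P(X = 3) = 0.176516
(c) P(X ≤ 5) = 0.726642
(d) P(3 ≤ X ≤ 5) = 0.536694

We have X ~ Poisson(λ=4.36).

(a) Moments:
E[X] = 4.3600
Var(X) = 4.3600
σ = √Var(X) = 2.0881

(b) Point probability using PMF:
P(X = 3) = 0.176516

(c) Cumulative probability using CDF:
P(X ≤ 5) = F(5) = 0.726642

(d) Range probability:
P(3 ≤ X ≤ 5) = P(X ≤ 5) - P(X ≤ 2)
                   = F(5) - F(2)
                   = 0.726642 - 0.189948
                   = 0.536694

This means approximately 53.7% of outcomes fall in the interval [3, 5].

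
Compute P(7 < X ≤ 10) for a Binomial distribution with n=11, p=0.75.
0.671069

We have X ~ Binomial(n=11, p=0.75).

To find P(7 < X ≤ 10), we use:
P(7 < X ≤ 10) = P(X ≤ 10) - P(X ≤ 7)
                 = F(10) - F(7)
                 = 0.957765 - 0.286695
                 = 0.671069

So there's approximately a 67.1% chance that X falls in this range.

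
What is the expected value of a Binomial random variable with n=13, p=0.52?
6.7600

We have X ~ Binomial(n=13, p=0.52).

For a Binomial distribution with n=13, p=0.52:
E[X] = 6.7600

This is the expected (average) value of X.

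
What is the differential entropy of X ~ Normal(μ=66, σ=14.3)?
4.0792 nats

We have X ~ Normal(μ=66, σ=14.3).

The differential entropy measures the uncertainty or information content of the distribution.

For a Normal distribution with μ=66, σ=14.3:
h(X) = 4.0792 nats

(In bits, this would be 5.8850 bits.)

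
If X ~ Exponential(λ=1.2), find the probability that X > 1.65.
0.138069

We have X ~ Exponential(λ=1.2).

P(X > 1.65) = 1 - P(X ≤ 1.65)
                = 1 - F(1.65)
                = 1 - 0.861931
                = 0.138069

So there's approximately a 13.8% chance that X exceeds 1.65.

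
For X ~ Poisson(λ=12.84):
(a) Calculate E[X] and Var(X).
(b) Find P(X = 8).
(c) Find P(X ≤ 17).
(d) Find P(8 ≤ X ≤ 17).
(a) E[X] = 12.8400, Var(X) = 12.8400
(b) P(X = 8) = 0.048602
(c) P(X ≤ 17) = 0.899044
(d) P(8 ≤ X ≤ 17) = 0.840343

We have X ~ Poisson(λ=12.84).

(a) Moments:
E[X] = 12.8400
Var(X) = 12.8400
σ = √Var(X) = 3.5833

(b) Point probability using PMF:
P(X = 8) = 0.048602

(c) Cumulative probability using CDF:
P(X ≤ 17) = F(17) = 0.899044

(d) Range probability:
P(8 ≤ X ≤ 17) = P(X ≤ 17) - P(X ≤ 7)
                   = F(17) - F(7)
                   = 0.899044 - 0.058700
                   = 0.840343

This means approximately 84.0% of outcomes fall in the interval [8, 17].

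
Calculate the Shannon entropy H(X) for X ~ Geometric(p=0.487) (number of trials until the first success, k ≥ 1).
1.4226 nats

We have X ~ Geometric(p=0.487) (number of trials until the first success, k ≥ 1).

The Shannon entropy measures the uncertainty or information content of the distribution.

For a Geometric distribution with p=0.487 (number of trials until the first success, k ≥ 1):
H(X) = 1.4226 nats

(In bits, this would be 2.0524 bits.)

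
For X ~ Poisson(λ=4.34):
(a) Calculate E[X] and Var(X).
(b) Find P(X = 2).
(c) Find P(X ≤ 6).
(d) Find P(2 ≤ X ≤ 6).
(a) E[X] = 4.3400, Var(X) = 4.3400
(b) P(X = 2) = 0.122775
(c) P(X ≤ 6) = 0.850987
(d) P(2 ≤ X ≤ 6) = 0.781372

We have X ~ Poisson(λ=4.34).

(a) Moments:
E[X] = 4.3400
Var(X) = 4.3400
σ = √Var(X) = 2.0833

(b) Point probability using PMF:
P(X = 2) = 0.122775

(c) Cumulative probability using CDF:
P(X ≤ 6) = F(6) = 0.850987

(d) Range probability:
P(2 ≤ X ≤ 6) = P(X ≤ 6) - P(X ≤ 1)
                   = F(6) - F(1)
                   = 0.850987 - 0.069615
                   = 0.781372

This means approximately 78.1% of outcomes fall in the interval [2, 6].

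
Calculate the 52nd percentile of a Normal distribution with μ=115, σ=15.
115.7523

We have X ~ Normal(μ=115, σ=15).

We want to find x such that P(X ≤ x) = 0.52.

This is the 52nd percentile, which means 52% of values fall below this point.

Using the inverse CDF (quantile function):
x = F⁻¹(0.52) = 115.7523

Verification: P(X ≤ 115.7523) = 0.52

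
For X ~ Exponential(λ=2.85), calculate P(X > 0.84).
0.091264

We have X ~ Exponential(λ=2.85).

P(X > 0.84) = 1 - P(X ≤ 0.84)
                = 1 - F(0.84)
                = 1 - 0.908736
                = 0.091264

So there's approximately a 9.1% chance that X exceeds 0.84.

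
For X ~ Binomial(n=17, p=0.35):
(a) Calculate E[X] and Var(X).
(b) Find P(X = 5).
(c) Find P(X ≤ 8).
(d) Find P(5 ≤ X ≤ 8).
(a) E[X] = 5.9500, Var(X) = 3.8675
(b) P(X = 5) = 0.184863
(c) P(X ≤ 8) = 0.900621
(d) P(5 ≤ X ≤ 8) = 0.665786

We have X ~ Binomial(n=17, p=0.35).

(a) Moments:
E[X] = 5.9500
Var(X) = 3.8675
σ = √Var(X) = 1.9666

(b) Point probability using PMF:
P(X = 5) = 0.184863

(c) Cumulative probability using CDF:
P(X ≤ 8) = F(8) = 0.900621

(d) Range probability:
P(5 ≤ X ≤ 8) = P(X ≤ 8) - P(X ≤ 4)
                   = F(8) - F(4)
                   = 0.900621 - 0.234835
                   = 0.665786

This means approximately 66.6% of outcomes fall in the interval [5, 8].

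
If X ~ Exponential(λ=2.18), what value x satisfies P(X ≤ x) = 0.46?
0.2827

We have X ~ Exponential(λ=2.18).

We want to find x such that P(X ≤ x) = 0.46.

This is the 46th percentile, which means 46% of values fall below this point.

Using the inverse CDF (quantile function):
x = F⁻¹(0.46) = 0.2827

Verification: P(X ≤ 0.2827) = 0.46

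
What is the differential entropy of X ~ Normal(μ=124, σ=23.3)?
4.5674 nats

We have X ~ Normal(μ=124, σ=23.3).

The differential entropy measures the uncertainty or information content of the distribution.

For a Normal distribution with μ=124, σ=23.3:
h(X) = 4.5674 nats

(In bits, this would be 6.5894 bits.)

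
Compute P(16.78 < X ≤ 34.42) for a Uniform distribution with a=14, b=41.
0.653333

We have X ~ Uniform(a=14, b=41).

To find P(16.78 < X ≤ 34.42), we use:
P(16.78 < X ≤ 34.42) = P(X ≤ 34.42) - P(X ≤ 16.78)
                 = F(34.42) - F(16.78)
                 = 0.756296 - 0.102963
                 = 0.653333

So there's approximately a 65.3% chance that X falls in this range.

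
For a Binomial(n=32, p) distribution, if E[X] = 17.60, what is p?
p = 0.55

For a Binomial(n, p) distribution:
E[X] = n × p

Given n = 32 and E[X] = 17.60:
17.60 = 32 × p
p = 17.60 / 32 = 0.55

Verification: Binomial(32, 0.55) has E[X] = 17.60 ✓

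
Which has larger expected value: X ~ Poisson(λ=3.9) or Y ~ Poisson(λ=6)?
Y has larger mean (6.0000 > 3.9000)

Compute the expected value for each distribution:

X ~ Poisson(λ=3.9):
E[X] = 3.9000

Y ~ Poisson(λ=6):
E[Y] = 6.0000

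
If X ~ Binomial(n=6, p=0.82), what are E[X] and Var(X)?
E[X] = 4.9200, Var(X) = 0.8856

We have X ~ Binomial(n=6, p=0.82).

For a Binomial distribution with n=6, p=0.82:

Expected value:
E[X] = 4.9200

Variance:
Var(X) = 0.8856

Standard deviation:
σ = √Var(X) = 0.9411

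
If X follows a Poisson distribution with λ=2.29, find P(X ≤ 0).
0.101266

We have X ~ Poisson(λ=2.29).

The CDF gives us P(X ≤ k).

Using the CDF:
P(X ≤ 0) = 0.101266

This means there's approximately a 10.1% chance that X is at most 0.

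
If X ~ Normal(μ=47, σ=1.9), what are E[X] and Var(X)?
E[X] = 47.0000, Var(X) = 3.6100

We have X ~ Normal(μ=47, σ=1.9).

For a Normal distribution with μ=47, σ=1.9:

Expected value:
E[X] = 47.0000

Variance:
Var(X) = 3.6100

Standard deviation:
σ = √Var(X) = 1.9000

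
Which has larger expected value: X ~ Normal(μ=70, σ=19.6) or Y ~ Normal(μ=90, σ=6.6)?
Y has larger mean (90.0000 > 70.0000)

Compute the expected value for each distribution:

X ~ Normal(μ=70, σ=19.6):
E[X] = 70.0000

Y ~ Normal(μ=90, σ=6.6):
E[Y] = 90.0000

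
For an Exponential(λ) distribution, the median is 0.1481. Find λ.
λ = 4.6803

For X ~ Exponential(λ), the CDF is F(x) = 1 - e^(-λx).
The median m satisfies F(m) = 0.5:
1 - e^(-λm) = 0.5
e^(-λm) = 0.5
λm = ln(2)
m = ln(2) / λ

Given m = 0.1481:
λ = ln(2) / 0.1481 = 0.693147 / 0.1481 = 4.6803

Verification: ln(2) / 4.6803 = 0.1481 ✓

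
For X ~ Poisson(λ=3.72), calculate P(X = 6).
0.089197

We have X ~ Poisson(λ=3.72).

For a Poisson distribution, the PMF gives us the probability of each outcome.

Using the PMF formula:
P(X = 6) = 0.089197

Rounded to 4 decimal places: 0.0892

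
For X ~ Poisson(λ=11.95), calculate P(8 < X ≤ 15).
0.689681

We have X ~ Poisson(λ=11.95).

To find P(8 < X ≤ 15), we use:
P(8 < X ≤ 15) = P(X ≤ 15) - P(X ≤ 8)
                 = F(15) - F(8)
                 = 0.848013 - 0.158331
                 = 0.689681

So there's approximately a 69.0% chance that X falls in this range.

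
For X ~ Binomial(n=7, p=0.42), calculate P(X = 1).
0.111922

We have X ~ Binomial(n=7, p=0.42).

For a Binomial distribution, the PMF gives us the probability of each outcome.

Using the PMF formula:
P(X = 1) = 0.111922

Rounded to 4 decimal places: 0.1119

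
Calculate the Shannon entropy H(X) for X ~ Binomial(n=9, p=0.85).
1.4280 nats

We have X ~ Binomial(n=9, p=0.85).

The Shannon entropy measures the uncertainty or information content of the distribution.

For a Binomial distribution with n=9, p=0.85:
H(X) = 1.4280 nats

(In bits, this would be 2.0602 bits.)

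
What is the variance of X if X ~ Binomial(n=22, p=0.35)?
5.0050

We have X ~ Binomial(n=22, p=0.35).

For a Binomial distribution with n=22, p=0.35:
Var(X) = 5.0050

The variance measures the spread of the distribution around the mean.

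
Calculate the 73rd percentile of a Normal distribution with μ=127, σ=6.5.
130.9833

We have X ~ Normal(μ=127, σ=6.5).

We want to find x such that P(X ≤ x) = 0.73.

This is the 73rd percentile, which means 73% of values fall below this point.

Using the inverse CDF (quantile function):
x = F⁻¹(0.73) = 130.9833

Verification: P(X ≤ 130.9833) = 0.73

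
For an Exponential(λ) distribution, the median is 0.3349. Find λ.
λ = 2.0697

For X ~ Exponential(λ), the CDF is F(x) = 1 - e^(-λx).
The median m satisfies F(m) = 0.5:
1 - e^(-λm) = 0.5
e^(-λm) = 0.5
λm = ln(2)
m = ln(2) / λ

Given m = 0.3349:
λ = ln(2) / 0.3349 = 0.693147 / 0.3349 = 2.0697

Verification: ln(2) / 2.0697 = 0.3349 ✓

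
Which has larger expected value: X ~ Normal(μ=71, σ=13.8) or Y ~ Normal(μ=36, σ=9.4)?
X has larger mean (71.0000 > 36.0000)

Compute the expected value for each distribution:

X ~ Normal(μ=71, σ=13.8):
E[X] = 71.0000

Y ~ Normal(μ=36, σ=9.4):
E[Y] = 36.0000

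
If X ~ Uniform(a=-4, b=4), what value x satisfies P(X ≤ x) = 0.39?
-0.8800

We have X ~ Uniform(a=-4, b=4).

We want to find x such that P(X ≤ x) = 0.39.

This is the 39th percentile, which means 39% of values fall below this point.

Using the inverse CDF (quantile function):
x = F⁻¹(0.39) = -0.8800

Verification: P(X ≤ -0.8800) = 0.39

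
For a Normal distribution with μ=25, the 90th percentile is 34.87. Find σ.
σ = 7.7016

For X ~ Normal(μ, σ), the p-th percentile satisfies x = μ + z_p × σ,
where z_p = Φ⁻¹(p) is the standard normal quantile.

Step 1: z_{0.9} = Φ⁻¹(0.9) = 1.2816

Step 2: Solve for σ:
34.87 = 25 + 1.2816 × σ
σ = (34.87 - 25) / 1.2816
σ = 9.87 / 1.2816
σ = 7.7016

Verification: μ + z × σ = 25 + 1.2816 × 7.7016 = 34.87 ✓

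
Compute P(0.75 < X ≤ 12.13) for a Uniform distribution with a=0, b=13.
0.875385

We have X ~ Uniform(a=0, b=13).

To find P(0.75 < X ≤ 12.13), we use:
P(0.75 < X ≤ 12.13) = P(X ≤ 12.13) - P(X ≤ 0.75)
                 = F(12.13) - F(0.75)
                 = 0.933077 - 0.057692
                 = 0.875385

So there's approximately a 87.5% chance that X falls in this range.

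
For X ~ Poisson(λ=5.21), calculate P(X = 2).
0.074126

We have X ~ Poisson(λ=5.21).

For a Poisson distribution, the PMF gives us the probability of each outcome.

Using the PMF formula:
P(X = 2) = 0.074126

Rounded to 4 decimal places: 0.0741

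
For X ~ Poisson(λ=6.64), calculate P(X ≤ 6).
0.504604

We have X ~ Poisson(λ=6.64).

The CDF gives us P(X ≤ k).

Using the CDF:
P(X ≤ 6) = 0.504604

This means there's approximately a 50.5% chance that X is at most 6.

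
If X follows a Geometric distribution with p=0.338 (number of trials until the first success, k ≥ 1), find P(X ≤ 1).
0.338000

We have X ~ Geometric(p=0.338) (number of trials until the first success, k ≥ 1).

The CDF gives us P(X ≤ k).

Using the CDF:
P(X ≤ 1) = 0.338000

This means there's approximately a 33.8% chance that X is at most 1.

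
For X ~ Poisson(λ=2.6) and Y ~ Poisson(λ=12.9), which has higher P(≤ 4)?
X has higher probability (P(X ≤ 4) = 0.8774 > P(Y ≤ 4) = 0.0040)

Compute P(≤ 4) for each distribution:

X ~ Poisson(λ=2.6):
P(X ≤ 4) = 0.8774

Y ~ Poisson(λ=12.9):
P(Y ≤ 4) = 0.0040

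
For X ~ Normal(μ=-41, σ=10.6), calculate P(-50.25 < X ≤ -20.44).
0.782358

We have X ~ Normal(μ=-41, σ=10.6).

To find P(-50.25 < X ≤ -20.44), we use:
P(-50.25 < X ≤ -20.44) = P(X ≤ -20.44) - P(X ≤ -50.25)
                 = F(-20.44) - F(-50.25)
                 = 0.973787 - 0.191429
                 = 0.782358

So there's approximately a 78.2% chance that X falls in this range.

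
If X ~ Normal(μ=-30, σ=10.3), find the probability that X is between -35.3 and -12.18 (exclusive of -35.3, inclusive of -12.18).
0.654764

We have X ~ Normal(μ=-30, σ=10.3).

To find P(-35.3 < X ≤ -12.18), we use:
P(-35.3 < X ≤ -12.18) = P(X ≤ -12.18) - P(X ≤ -35.3)
                 = F(-12.18) - F(-35.3)
                 = 0.958194 - 0.303429
                 = 0.654764

So there's approximately a 65.5% chance that X falls in this range.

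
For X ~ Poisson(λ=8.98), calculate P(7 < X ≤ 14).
0.632933

We have X ~ Poisson(λ=8.98).

To find P(7 < X ≤ 14), we use:
P(7 < X ≤ 14) = P(X ≤ 14) - P(X ≤ 7)
                 = F(14) - F(7)
                 = 0.959178 - 0.326244
                 = 0.632933

So there's approximately a 63.3% chance that X falls in this range.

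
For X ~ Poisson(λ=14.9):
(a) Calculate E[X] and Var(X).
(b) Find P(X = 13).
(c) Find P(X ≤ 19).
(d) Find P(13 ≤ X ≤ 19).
(a) E[X] = 14.9000, Var(X) = 14.9000
(b) P(X = 13) = 0.096862
(c) P(X ≤ 19) = 0.880719
(d) P(13 ≤ X ≤ 19) = 0.604739

We have X ~ Poisson(λ=14.9).

(a) Moments:
E[X] = 14.9000
Var(X) = 14.9000
σ = √Var(X) = 3.8601

(b) Point probability using PMF:
P(X = 13) = 0.096862

(c) Cumulative probability using CDF:
P(X ≤ 19) = F(19) = 0.880719

(d) Range probability:
P(13 ≤ X ≤ 19) = P(X ≤ 19) - P(X ≤ 12)
                   = F(19) - F(12)
                   = 0.880719 - 0.275980
                   = 0.604739

This means approximately 60.5% of outcomes fall in the interval [13, 19].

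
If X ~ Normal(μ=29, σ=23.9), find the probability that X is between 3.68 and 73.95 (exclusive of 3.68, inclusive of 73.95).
0.825292

We have X ~ Normal(μ=29, σ=23.9).

To find P(3.68 < X ≤ 73.95), we use:
P(3.68 < X ≤ 73.95) = P(X ≤ 73.95) - P(X ≤ 3.68)
                 = F(73.95) - F(3.68)
                 = 0.969997 - 0.144706
                 = 0.825292

So there's approximately a 82.5% chance that X falls in this range.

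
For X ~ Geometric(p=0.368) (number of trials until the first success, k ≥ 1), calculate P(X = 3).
0.146988

We have X ~ Geometric(p=0.368) (number of trials until the first success, k ≥ 1).

For a Geometric distribution, the PMF gives us the probability of each outcome.

Using the PMF formula:
P(X = 3) = 0.146988

Rounded to 4 decimal places: 0.1470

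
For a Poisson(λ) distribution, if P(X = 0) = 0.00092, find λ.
λ = 6.9911

For a Poisson(λ) distribution, the PMF at 0 is:
P(X = 0) = λ^0 e^(-λ) / 0! = e^(-λ)

Given P(X = 0) = 0.00092:
e^(-λ) = 0.00092
-λ = ln(0.00092)
λ = -ln(0.00092) = 6.9911

Verification: e^(-6.9911) = 0.00092 ✓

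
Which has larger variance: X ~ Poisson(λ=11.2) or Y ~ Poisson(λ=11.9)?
Y has larger variance (11.9000 > 11.2000)

Compute the variance for each distribution:

X ~ Poisson(λ=11.2):
Var(X) = 11.2000

Y ~ Poisson(λ=11.9):
Var(Y) = 11.9000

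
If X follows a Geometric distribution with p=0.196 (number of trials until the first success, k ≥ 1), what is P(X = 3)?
0.126698

We have X ~ Geometric(p=0.196) (number of trials until the first success, k ≥ 1).

For a Geometric distribution, the PMF gives us the probability of each outcome.

Using the PMF formula:
P(X = 3) = 0.126698

Rounded to 4 decimal places: 0.1267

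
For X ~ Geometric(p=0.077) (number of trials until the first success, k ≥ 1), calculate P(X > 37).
0.051578

We have X ~ Geometric(p=0.077) (number of trials until the first success, k ≥ 1).

P(X > 37) = 1 - P(X ≤ 37)
                = 1 - F(37)
                = 1 - 0.948422
                = 0.051578

So there's approximately a 5.2% chance that X exceeds 37.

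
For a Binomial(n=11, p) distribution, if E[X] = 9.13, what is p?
p = 0.83

For a Binomial(n, p) distribution:
E[X] = n × p

Given n = 11 and E[X] = 9.13:
9.13 = 11 × p
p = 9.13 / 11 = 0.83

Verification: Binomial(11, 0.83) has E[X] = 9.13 ✓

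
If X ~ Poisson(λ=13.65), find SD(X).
3.6946

We have X ~ Poisson(λ=13.65).

For a Poisson distribution with λ=13.65:
σ = √Var(X) = 3.6946

The standard deviation is the square root of the variance.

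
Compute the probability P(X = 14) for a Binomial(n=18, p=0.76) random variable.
0.217749

We have X ~ Binomial(n=18, p=0.76).

For a Binomial distribution, the PMF gives us the probability of each outcome.

Using the PMF formula:
P(X = 14) = 0.217749

Rounded to 4 decimal places: 0.2177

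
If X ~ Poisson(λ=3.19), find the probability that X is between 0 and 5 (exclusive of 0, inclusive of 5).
0.854557

We have X ~ Poisson(λ=3.19).

To find P(0 < X ≤ 5), we use:
P(0 < X ≤ 5) = P(X ≤ 5) - P(X ≤ 0)
                 = F(5) - F(0)
                 = 0.895728 - 0.041172
                 = 0.854557

So there's approximately a 85.5% chance that X falls in this range.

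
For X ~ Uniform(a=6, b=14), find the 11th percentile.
6.8800

We have X ~ Uniform(a=6, b=14).

We want to find x such that P(X ≤ x) = 0.11.

This is the 11th percentile, which means 11% of values fall below this point.

Using the inverse CDF (quantile function):
x = F⁻¹(0.11) = 6.8800

Verification: P(X ≤ 6.8800) = 0.11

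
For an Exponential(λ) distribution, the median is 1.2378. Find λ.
λ = 0.5600

For X ~ Exponential(λ), the CDF is F(x) = 1 - e^(-λx).
The median m satisfies F(m) = 0.5:
1 - e^(-λm) = 0.5
e^(-λm) = 0.5
λm = ln(2)
m = ln(2) / λ

Given m = 1.2378:
λ = ln(2) / 1.2378 = 0.693147 / 1.2378 = 0.5600

Verification: ln(2) / 0.5600 = 1.2378 ✓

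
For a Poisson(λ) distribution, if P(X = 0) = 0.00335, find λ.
λ = 5.6988

For a Poisson(λ) distribution, the PMF at 0 is:
P(X = 0) = λ^0 e^(-λ) / 0! = e^(-λ)

Given P(X = 0) = 0.00335:
e^(-λ) = 0.00335
-λ = ln(0.00335)
λ = -ln(0.00335) = 5.6988

Verification: e^(-5.6988) = 0.00335 ✓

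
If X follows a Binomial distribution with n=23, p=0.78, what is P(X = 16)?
0.114793

We have X ~ Binomial(n=23, p=0.78).

For a Binomial distribution, the PMF gives us the probability of each outcome.

Using the PMF formula:
P(X = 16) = 0.114793

Rounded to 4 decimal places: 0.1148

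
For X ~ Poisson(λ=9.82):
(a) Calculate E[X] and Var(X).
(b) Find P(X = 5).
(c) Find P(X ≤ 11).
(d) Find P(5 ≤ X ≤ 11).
(a) E[X] = 9.8200, Var(X) = 9.8200
(b) P(X = 5) = 0.041362
(c) P(X ≤ 11) = 0.717053
(d) P(5 ≤ X ≤ 11) = 0.684206

We have X ~ Poisson(λ=9.82).

(a) Moments:
E[X] = 9.8200
Var(X) = 9.8200
σ = √Var(X) = 3.1337

(b) Point probability using PMF:
P(X = 5) = 0.041362

(c) Cumulative probability using CDF:
P(X ≤ 11) = F(11) = 0.717053

(d) Range probability:
P(5 ≤ X ≤ 11) = P(X ≤ 11) - P(X ≤ 4)
                   = F(11) - F(4)
                   = 0.717053 - 0.032848
                   = 0.684206

This means approximately 68.4% of outcomes fall in the interval [5, 11].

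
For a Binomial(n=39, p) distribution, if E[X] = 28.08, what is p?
p = 0.72

For a Binomial(n, p) distribution:
E[X] = n × p

Given n = 39 and E[X] = 28.08:
28.08 = 39 × p
p = 28.08 / 39 = 0.72

Verification: Binomial(39, 0.72) has E[X] = 28.08 ✓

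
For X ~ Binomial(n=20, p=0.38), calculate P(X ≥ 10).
0.189682

We have X ~ Binomial(n=20, p=0.38).

For discrete distributions, P(X ≥ 10) = 1 - P(X ≤ 9).

P(X ≤ 9) = 0.810318
P(X ≥ 10) = 1 - 0.810318 = 0.189682

So there's approximately a 19.0% chance that X is at least 10.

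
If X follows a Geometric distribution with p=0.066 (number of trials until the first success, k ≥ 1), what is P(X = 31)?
0.008510

We have X ~ Geometric(p=0.066) (number of trials until the first success, k ≥ 1).

For a Geometric distribution, the PMF gives us the probability of each outcome.

Using the PMF formula:
P(X = 31) = 0.008510

Rounded to 4 decimal places: 0.0085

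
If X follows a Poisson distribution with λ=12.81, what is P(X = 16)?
0.068684

We have X ~ Poisson(λ=12.81).

For a Poisson distribution, the PMF gives us the probability of each outcome.

Using the PMF formula:
P(X = 16) = 0.068684

Rounded to 4 decimal places: 0.0687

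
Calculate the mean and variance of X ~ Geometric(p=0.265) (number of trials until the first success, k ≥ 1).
E[X] = 3.7736, Var(X) = 10.4664

We have X ~ Geometric(p=0.265) (number of trials until the first success, k ≥ 1).

For a Geometric distribution with p=0.265 (number of trials until the first success, k ≥ 1):

Expected value:
E[X] = 3.7736

Variance:
Var(X) = 10.4664

Standard deviation:
σ = √Var(X) = 3.2352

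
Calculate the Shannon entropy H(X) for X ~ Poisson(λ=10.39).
2.5809 nats

We have X ~ Poisson(λ=10.39).

The Shannon entropy measures the uncertainty or information content of the distribution.

For a Poisson distribution with λ=10.39:
H(X) = 2.5809 nats

(In bits, this would be 3.7234 bits.)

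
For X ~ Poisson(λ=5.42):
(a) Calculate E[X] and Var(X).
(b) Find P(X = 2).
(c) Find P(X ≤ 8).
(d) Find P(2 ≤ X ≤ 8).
(a) E[X] = 5.4200, Var(X) = 5.4200
(b) P(X = 2) = 0.065027
(c) P(X ≤ 8) = 0.901023
(d) P(2 ≤ X ≤ 8) = 0.872600

We have X ~ Poisson(λ=5.42).

(a) Moments:
E[X] = 5.4200
Var(X) = 5.4200
σ = √Var(X) = 2.3281

(b) Point probability using PMF:
P(X = 2) = 0.065027

(c) Cumulative probability using CDF:
P(X ≤ 8) = F(8) = 0.901023

(d) Range probability:
P(2 ≤ X ≤ 8) = P(X ≤ 8) - P(X ≤ 1)
                   = F(8) - F(1)
                   = 0.901023 - 0.028422
                   = 0.872600

This means approximately 87.3% of outcomes fall in the interval [2, 8].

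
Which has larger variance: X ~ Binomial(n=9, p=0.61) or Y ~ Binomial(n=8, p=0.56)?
X has larger variance (2.1411 > 1.9712)

Compute the variance for each distribution:

X ~ Binomial(n=9, p=0.61):
Var(X) = 2.1411

Y ~ Binomial(n=8, p=0.56):
Var(Y) = 1.9712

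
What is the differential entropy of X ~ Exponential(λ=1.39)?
0.6707 nats

We have X ~ Exponential(λ=1.39).

The differential entropy measures the uncertainty or information content of the distribution.

For an Exponential distribution with λ=1.39:
h(X) = 0.6707 nats

(In bits, this would be 0.9676 bits.)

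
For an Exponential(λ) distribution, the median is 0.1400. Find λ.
λ = 4.9511

For X ~ Exponential(λ), the CDF is F(x) = 1 - e^(-λx).
The median m satisfies F(m) = 0.5:
1 - e^(-λm) = 0.5
e^(-λm) = 0.5
λm = ln(2)
m = ln(2) / λ

Given m = 0.1400:
λ = ln(2) / 0.1400 = 0.693147 / 0.1400 = 4.9511

Verification: ln(2) / 4.9511 = 0.1400 ✓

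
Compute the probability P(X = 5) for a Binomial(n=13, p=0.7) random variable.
0.014192

We have X ~ Binomial(n=13, p=0.7).

For a Binomial distribution, the PMF gives us the probability of each outcome.

Using the PMF formula:
P(X = 5) = 0.014192

Rounded to 4 decimal places: 0.0142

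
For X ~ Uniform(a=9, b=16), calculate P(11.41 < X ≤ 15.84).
0.632857

We have X ~ Uniform(a=9, b=16).

To find P(11.41 < X ≤ 15.84), we use:
P(11.41 < X ≤ 15.84) = P(X ≤ 15.84) - P(X ≤ 11.41)
                 = F(15.84) - F(11.41)
                 = 0.977143 - 0.344286
                 = 0.632857

So there's approximately a 63.3% chance that X falls in this range.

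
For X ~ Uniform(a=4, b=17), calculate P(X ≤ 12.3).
0.638462

We have X ~ Uniform(a=4, b=17).

The CDF gives us P(X ≤ k).

Using the CDF:
P(X ≤ 12.3) = 0.638462

This means there's approximately a 63.8% chance that X is at most 12.3.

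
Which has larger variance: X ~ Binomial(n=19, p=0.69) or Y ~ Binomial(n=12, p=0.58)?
X has larger variance (4.0641 > 2.9232)

Compute the variance for each distribution:

X ~ Binomial(n=19, p=0.69):
Var(X) = 4.0641

Y ~ Binomial(n=12, p=0.58):
Var(Y) = 2.9232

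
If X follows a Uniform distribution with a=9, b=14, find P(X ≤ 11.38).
0.476000

We have X ~ Uniform(a=9, b=14).

The CDF gives us P(X ≤ k).

Using the CDF:
P(X ≤ 11.38) = 0.476000

This means there's approximately a 47.6% chance that X is at most 11.38.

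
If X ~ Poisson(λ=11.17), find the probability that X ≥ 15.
0.158608

We have X ~ Poisson(λ=11.17).

For discrete distributions, P(X ≥ 15) = 1 - P(X ≤ 14).

P(X ≤ 14) = 0.841392
P(X ≥ 15) = 1 - 0.841392 = 0.158608

So there's approximately a 15.9% chance that X is at least 15.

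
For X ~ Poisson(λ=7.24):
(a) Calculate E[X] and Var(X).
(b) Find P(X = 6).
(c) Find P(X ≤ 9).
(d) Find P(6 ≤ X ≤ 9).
(a) E[X] = 7.2400, Var(X) = 7.2400
(b) P(X = 6) = 0.143485
(c) P(X ≤ 9) = 0.805349
(d) P(6 ≤ X ≤ 9) = 0.534238

We have X ~ Poisson(λ=7.24).

(a) Moments:
E[X] = 7.2400
Var(X) = 7.2400
σ = √Var(X) = 2.6907

(b) Point probability using PMF:
P(X = 6) = 0.143485

(c) Cumulative probability using CDF:
P(X ≤ 9) = F(9) = 0.805349

(d) Range probability:
P(6 ≤ X ≤ 9) = P(X ≤ 9) - P(X ≤ 5)
                   = F(9) - F(5)
                   = 0.805349 - 0.271112
                   = 0.534238

This means approximately 53.4% of outcomes fall in the interval [6, 9].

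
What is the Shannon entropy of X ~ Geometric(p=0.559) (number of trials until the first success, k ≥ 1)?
1.2275 nats

We have X ~ Geometric(p=0.559) (number of trials until the first success, k ≥ 1).

The Shannon entropy measures the uncertainty or information content of the distribution.

For a Geometric distribution with p=0.559 (number of trials until the first success, k ≥ 1):
H(X) = 1.2275 nats

(In bits, this would be 1.7709 bits.)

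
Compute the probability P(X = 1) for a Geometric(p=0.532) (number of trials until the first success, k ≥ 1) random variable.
0.532000

We have X ~ Geometric(p=0.532) (number of trials until the first success, k ≥ 1).

For a Geometric distribution, the PMF gives us the probability of each outcome.

Using the PMF formula:
P(X = 1) = 0.532000

Rounded to 4 decimal places: 0.5320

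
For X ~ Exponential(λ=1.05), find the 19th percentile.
0.2007

We have X ~ Exponential(λ=1.05).

We want to find x such that P(X ≤ x) = 0.19.

This is the 19th percentile, which means 19% of values fall below this point.

Using the inverse CDF (quantile function):
x = F⁻¹(0.19) = 0.2007

Verification: P(X ≤ 0.2007) = 0.19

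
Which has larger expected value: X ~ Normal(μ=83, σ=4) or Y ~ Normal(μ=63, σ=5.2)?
X has larger mean (83.0000 > 63.0000)

Compute the expected value for each distribution:

X ~ Normal(μ=83, σ=4):
E[X] = 83.0000

Y ~ Normal(μ=63, σ=5.2):
E[Y] = 63.0000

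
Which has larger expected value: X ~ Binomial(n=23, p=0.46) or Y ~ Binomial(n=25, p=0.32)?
X has larger mean (10.5800 > 8.0000)

Compute the expected value for each distribution:

X ~ Binomial(n=23, p=0.46):
E[X] = 10.5800

Y ~ Binomial(n=25, p=0.32):
E[Y] = 8.0000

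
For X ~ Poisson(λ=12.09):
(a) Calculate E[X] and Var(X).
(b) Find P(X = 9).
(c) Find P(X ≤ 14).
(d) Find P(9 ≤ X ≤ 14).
(a) E[X] = 12.0900, Var(X) = 12.0900
(b) P(X = 9) = 0.085399
(c) P(X ≤ 14) = 0.763820
(d) P(9 ≤ X ≤ 14) = 0.614602

We have X ~ Poisson(λ=12.09).

(a) Moments:
E[X] = 12.0900
Var(X) = 12.0900
σ = √Var(X) = 3.4771

(b) Point probability using PMF:
P(X = 9) = 0.085399

(c) Cumulative probability using CDF:
P(X ≤ 14) = F(14) = 0.763820

(d) Range probability:
P(9 ≤ X ≤ 14) = P(X ≤ 14) - P(X ≤ 8)
                   = F(14) - F(8)
                   = 0.763820 - 0.149219
                   = 0.614602

This means approximately 61.5% of outcomes fall in the interval [9, 14].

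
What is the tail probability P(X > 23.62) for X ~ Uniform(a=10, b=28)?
0.243333

We have X ~ Uniform(a=10, b=28).

P(X > 23.62) = 1 - P(X ≤ 23.62)
                = 1 - F(23.62)
                = 1 - 0.756667
                = 0.243333

So there's approximately a 24.3% chance that X exceeds 23.62.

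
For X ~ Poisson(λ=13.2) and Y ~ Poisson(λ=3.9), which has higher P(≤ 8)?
Y has higher probability (P(Y ≤ 8) = 0.9815 > P(X ≤ 8) = 0.0910)

Compute P(≤ 8) for each distribution:

X ~ Poisson(λ=13.2):
P(X ≤ 8) = 0.0910

Y ~ Poisson(λ=3.9):
P(Y ≤ 8) = 0.9815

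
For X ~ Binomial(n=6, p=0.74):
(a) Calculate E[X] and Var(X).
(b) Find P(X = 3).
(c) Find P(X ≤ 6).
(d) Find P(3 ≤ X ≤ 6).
(a) E[X] = 4.4400, Var(X) = 1.1544
(b) P(X = 3) = 0.142444
(c) P(X ≤ 6) = 1.000000
(d) P(3 ≤ X ≤ 6) = 0.956880

We have X ~ Binomial(n=6, p=0.74).

(a) Moments:
E[X] = 4.4400
Var(X) = 1.1544
σ = √Var(X) = 1.0744

(b) Point probability using PMF:
P(X = 3) = 0.142444

(c) Cumulative probability using CDF:
P(X ≤ 6) = F(6) = 1.000000

(d) Range probability:
P(3 ≤ X ≤ 6) = P(X ≤ 6) - P(X ≤ 2)
                   = F(6) - F(2)
                   = 1.000000 - 0.043120
                   = 0.956880

This means approximately 95.7% of outcomes fall in the interval [3, 6].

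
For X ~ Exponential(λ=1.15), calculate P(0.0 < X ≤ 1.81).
0.875257

We have X ~ Exponential(λ=1.15).

To find P(0.0 < X ≤ 1.81), we use:
P(0.0 < X ≤ 1.81) = P(X ≤ 1.81) - P(X ≤ 0.0)
                 = F(1.81) - F(0.0)
                 = 0.875257 - 0.000000
                 = 0.875257

So there's approximately a 87.5% chance that X falls in this range.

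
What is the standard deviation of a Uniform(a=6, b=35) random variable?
8.3716

We have X ~ Uniform(a=6, b=35).

For a Uniform distribution with a=6, b=35:
σ = √Var(X) = 8.3716

The standard deviation is the square root of the variance.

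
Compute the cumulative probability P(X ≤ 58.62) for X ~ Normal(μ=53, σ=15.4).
0.642420

We have X ~ Normal(μ=53, σ=15.4).

The CDF gives us P(X ≤ k).

Using the CDF:
P(X ≤ 58.62) = 0.642420

This means there's approximately a 64.2% chance that X is at most 58.62.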